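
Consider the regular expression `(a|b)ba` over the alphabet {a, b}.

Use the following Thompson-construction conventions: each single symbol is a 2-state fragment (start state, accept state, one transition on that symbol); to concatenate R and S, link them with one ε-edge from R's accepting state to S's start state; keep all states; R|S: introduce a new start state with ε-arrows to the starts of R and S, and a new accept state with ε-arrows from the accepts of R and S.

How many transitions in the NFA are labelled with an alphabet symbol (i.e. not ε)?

Recursing over subexpressions:
Each of the 4 symbol leaves contributes exactly 1 symbol transition.
  a|b = 2 symbol transitions
  (a|b)ba = 4 symbol transitions

4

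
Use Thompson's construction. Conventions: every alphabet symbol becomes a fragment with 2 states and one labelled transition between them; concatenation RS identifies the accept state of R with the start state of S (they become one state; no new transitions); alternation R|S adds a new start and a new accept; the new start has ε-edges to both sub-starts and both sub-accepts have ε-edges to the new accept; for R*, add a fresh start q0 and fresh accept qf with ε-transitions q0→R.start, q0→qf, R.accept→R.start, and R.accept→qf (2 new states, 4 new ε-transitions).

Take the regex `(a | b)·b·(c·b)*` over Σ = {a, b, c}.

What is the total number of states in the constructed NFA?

11

Building bottom-up:
Each of the 5 symbol leaves contributes a 2-state fragment.
  a | b — 6 states
  c·b — 3 states
  (c·b)* — 5 states
  (a | b)·b·(c·b)* — 11 states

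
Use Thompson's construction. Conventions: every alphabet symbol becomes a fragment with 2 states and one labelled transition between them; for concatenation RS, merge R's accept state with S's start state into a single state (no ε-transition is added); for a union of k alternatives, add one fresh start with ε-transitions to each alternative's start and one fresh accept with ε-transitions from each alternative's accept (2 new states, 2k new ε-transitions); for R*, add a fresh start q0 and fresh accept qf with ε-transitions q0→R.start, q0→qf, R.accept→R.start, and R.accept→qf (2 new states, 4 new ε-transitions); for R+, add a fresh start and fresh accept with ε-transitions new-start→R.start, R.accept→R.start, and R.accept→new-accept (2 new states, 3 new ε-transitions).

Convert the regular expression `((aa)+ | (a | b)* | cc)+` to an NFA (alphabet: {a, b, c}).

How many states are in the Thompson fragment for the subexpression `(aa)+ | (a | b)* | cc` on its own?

Fragment for `(aa)+ | (a | b)* | cc`:
Each of the 6 symbol leaves contributes a 2-state fragment.
  aa — 3 states
  (aa)+ — 5 states
  a | b — 6 states
  (a | b)* — 8 states
  cc — 3 states
  (aa)+ | (a | b)* | cc — 18 states

18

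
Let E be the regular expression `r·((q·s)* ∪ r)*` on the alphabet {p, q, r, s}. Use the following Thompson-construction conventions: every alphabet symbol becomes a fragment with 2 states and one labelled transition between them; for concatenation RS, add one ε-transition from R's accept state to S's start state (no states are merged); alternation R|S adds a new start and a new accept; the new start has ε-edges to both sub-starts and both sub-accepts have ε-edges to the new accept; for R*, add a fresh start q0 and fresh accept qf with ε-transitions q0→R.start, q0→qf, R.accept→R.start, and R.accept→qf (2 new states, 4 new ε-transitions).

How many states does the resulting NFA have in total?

Building bottom-up:
Each of the 4 symbol leaves contributes a 2-state fragment.
  q·s → 4 states
  (q·s)* → 6 states
  (q·s)* ∪ r → 10 states
  ((q·s)* ∪ r)* → 12 states
  r·((q·s)* ∪ r)* → 14 states

14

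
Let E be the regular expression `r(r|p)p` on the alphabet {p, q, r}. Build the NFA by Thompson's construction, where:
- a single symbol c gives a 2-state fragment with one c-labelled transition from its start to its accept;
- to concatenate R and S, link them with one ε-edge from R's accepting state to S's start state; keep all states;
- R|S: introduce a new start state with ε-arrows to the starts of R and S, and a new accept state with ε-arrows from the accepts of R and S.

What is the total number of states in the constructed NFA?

10

Per subexpression:
Each of the 4 symbol leaves contributes a 2-state fragment.
  r|p → 6 states
  r(r|p)p → 10 states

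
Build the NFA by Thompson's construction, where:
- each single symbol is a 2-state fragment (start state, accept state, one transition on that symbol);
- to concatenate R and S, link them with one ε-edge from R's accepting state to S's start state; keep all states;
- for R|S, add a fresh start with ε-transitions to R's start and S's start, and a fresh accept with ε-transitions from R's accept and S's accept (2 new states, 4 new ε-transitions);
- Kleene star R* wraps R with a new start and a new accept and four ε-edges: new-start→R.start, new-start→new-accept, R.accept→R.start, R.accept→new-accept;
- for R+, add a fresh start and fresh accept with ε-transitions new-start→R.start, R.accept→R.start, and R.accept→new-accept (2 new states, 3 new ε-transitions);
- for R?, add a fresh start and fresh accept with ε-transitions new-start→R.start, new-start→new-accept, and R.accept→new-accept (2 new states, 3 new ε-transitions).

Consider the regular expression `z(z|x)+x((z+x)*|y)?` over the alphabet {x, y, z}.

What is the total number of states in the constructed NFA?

Building bottom-up:
Each of the 7 symbol leaves contributes a 2-state fragment.
  z|x : 6 states
  (z|x)+ : 8 states
  z+ : 4 states
  z+x : 6 states
  (z+x)* : 8 states
  (z+x)*|y : 12 states
  ((z+x)*|y)? : 14 states
  z(z|x)+x((z+x)*|y)? : 26 states

26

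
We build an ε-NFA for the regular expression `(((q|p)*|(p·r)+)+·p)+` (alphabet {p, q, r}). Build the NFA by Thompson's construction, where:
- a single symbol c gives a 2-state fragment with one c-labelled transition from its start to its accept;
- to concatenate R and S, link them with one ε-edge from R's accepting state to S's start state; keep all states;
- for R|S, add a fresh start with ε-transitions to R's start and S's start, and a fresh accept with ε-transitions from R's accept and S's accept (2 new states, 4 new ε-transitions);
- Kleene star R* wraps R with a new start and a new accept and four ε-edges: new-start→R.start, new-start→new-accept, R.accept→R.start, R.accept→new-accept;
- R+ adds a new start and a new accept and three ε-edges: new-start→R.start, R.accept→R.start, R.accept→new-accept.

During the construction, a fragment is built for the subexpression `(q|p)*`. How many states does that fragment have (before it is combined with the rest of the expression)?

Fragment for `(q|p)*`:
Each of the 2 symbol leaves contributes a 2-state fragment.
  q|p → 6 states
  (q|p)* → 8 states

8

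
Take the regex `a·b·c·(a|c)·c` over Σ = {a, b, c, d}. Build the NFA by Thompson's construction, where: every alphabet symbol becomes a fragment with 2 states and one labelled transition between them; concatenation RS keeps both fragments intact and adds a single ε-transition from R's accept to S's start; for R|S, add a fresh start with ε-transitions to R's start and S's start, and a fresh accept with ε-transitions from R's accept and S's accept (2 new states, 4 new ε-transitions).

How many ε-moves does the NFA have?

Building bottom-up:
Each of the 6 symbol leaves contributes 0 ε-transitions.
  a|c = 4 ε-transitions
  a·b·c·(a|c)·c = 8 ε-transitions

8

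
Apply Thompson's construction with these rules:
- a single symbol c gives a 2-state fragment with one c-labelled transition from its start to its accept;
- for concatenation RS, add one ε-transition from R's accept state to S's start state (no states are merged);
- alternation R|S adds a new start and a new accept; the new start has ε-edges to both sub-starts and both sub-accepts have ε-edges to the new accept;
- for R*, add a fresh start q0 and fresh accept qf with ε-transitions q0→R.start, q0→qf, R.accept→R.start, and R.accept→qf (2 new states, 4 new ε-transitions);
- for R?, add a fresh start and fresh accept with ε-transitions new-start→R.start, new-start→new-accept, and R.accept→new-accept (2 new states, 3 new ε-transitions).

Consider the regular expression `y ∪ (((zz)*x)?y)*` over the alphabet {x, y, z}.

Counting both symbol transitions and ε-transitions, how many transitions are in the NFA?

23

Bottom-up over the parse tree:
Each of the 5 symbol leaves contributes 1 transition (1 symbol, 0 ε).
  zz : 3 transitions (2 symbol, 1 ε)
  (zz)* : 7 transitions (2 symbol, 5 ε)
  (zz)*x : 9 transitions (3 symbol, 6 ε)
  ((zz)*x)? : 12 transitions (3 symbol, 9 ε)
  ((zz)*x)?y : 14 transitions (4 symbol, 10 ε)
  (((zz)*x)?y)* : 18 transitions (4 symbol, 14 ε)
  y ∪ (((zz)*x)?y)* : 23 transitions (5 symbol, 18 ε)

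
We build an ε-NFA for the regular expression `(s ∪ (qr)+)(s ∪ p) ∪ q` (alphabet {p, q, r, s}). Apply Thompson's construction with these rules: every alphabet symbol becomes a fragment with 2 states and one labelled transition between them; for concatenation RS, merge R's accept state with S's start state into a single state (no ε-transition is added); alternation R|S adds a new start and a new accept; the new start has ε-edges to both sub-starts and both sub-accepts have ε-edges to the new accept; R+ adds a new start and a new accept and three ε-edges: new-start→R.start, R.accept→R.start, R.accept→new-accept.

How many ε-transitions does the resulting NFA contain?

15

By structural recursion:
Each of the 6 symbol leaves contributes 0 ε-transitions.
  qr = 0 ε-transitions
  (qr)+ = 3 ε-transitions
  s ∪ (qr)+ = 7 ε-transitions
  s ∪ p = 4 ε-transitions
  (s ∪ (qr)+)(s ∪ p) = 11 ε-transitions
  (s ∪ (qr)+)(s ∪ p) ∪ q = 15 ε-transitions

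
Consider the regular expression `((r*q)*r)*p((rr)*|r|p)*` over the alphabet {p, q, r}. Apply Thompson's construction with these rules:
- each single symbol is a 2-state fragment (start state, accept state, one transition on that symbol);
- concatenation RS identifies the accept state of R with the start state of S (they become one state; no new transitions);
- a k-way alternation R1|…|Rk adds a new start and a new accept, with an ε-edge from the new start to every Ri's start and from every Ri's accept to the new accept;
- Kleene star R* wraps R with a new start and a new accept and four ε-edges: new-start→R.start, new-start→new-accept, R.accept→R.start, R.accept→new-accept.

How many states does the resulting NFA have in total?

By structural recursion:
Each of the 8 symbol leaves contributes a 2-state fragment.
  r* = 4 states
  r*q = 5 states
  (r*q)* = 7 states
  (r*q)*r = 8 states
  ((r*q)*r)* = 10 states
  rr = 3 states
  (rr)* = 5 states
  (rr)*|r|p = 11 states
  ((rr)*|r|p)* = 13 states
  ((r*q)*r)*p((rr)*|r|p)* = 23 states

23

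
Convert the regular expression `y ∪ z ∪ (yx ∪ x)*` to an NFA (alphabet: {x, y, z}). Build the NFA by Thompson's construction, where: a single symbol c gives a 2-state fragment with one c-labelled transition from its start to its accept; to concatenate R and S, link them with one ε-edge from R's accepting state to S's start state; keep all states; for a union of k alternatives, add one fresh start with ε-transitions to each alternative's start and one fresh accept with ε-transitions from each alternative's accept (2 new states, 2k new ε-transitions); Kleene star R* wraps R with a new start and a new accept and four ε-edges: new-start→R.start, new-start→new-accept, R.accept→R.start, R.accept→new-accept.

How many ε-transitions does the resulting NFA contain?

15

By structural recursion:
Each of the 5 symbol leaves contributes 0 ε-transitions.
  yx — 1 ε-transition
  yx ∪ x — 5 ε-transitions
  (yx ∪ x)* — 9 ε-transitions
  y ∪ z ∪ (yx ∪ x)* — 15 ε-transitions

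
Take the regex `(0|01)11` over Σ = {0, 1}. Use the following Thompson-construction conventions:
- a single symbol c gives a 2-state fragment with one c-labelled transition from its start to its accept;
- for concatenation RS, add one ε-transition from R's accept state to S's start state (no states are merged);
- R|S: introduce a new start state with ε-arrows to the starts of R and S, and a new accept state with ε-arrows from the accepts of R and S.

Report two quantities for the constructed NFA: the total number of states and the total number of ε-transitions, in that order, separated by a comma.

12, 7

By structural recursion:
Each of the 5 symbol leaves contributes 2 states and 0 ε-transitions.
  01 — 4 states, 1 ε-transition
  0|01 — 8 states, 5 ε-transitions
  (0|01)11 — 12 states, 7 ε-transitions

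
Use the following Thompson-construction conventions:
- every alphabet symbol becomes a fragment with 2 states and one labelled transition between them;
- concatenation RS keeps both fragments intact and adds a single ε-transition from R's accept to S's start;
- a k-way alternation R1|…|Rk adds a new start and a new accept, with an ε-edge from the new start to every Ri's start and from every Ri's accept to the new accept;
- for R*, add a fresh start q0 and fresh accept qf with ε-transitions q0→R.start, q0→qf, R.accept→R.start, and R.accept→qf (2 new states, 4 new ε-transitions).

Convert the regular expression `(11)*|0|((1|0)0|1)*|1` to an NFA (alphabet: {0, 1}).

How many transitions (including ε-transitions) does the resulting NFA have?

34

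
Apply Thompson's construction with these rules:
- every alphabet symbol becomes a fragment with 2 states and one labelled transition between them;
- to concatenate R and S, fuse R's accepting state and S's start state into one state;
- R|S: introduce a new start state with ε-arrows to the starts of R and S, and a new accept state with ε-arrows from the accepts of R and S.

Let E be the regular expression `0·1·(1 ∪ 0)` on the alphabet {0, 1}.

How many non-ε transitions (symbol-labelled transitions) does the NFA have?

4

Building bottom-up:
Each of the 4 symbol leaves contributes exactly 1 symbol transition.
  1 ∪ 0 → 2 symbol transitions
  0·1·(1 ∪ 0) → 4 symbol transitions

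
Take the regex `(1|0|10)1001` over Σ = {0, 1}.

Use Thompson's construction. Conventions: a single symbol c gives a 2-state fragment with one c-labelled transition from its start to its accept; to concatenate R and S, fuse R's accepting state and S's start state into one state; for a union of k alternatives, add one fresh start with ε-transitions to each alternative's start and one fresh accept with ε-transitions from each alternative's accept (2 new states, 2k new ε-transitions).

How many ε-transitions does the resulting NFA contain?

Building bottom-up:
Each of the 8 symbol leaves contributes 0 ε-transitions.
  10 = 0 ε-transitions
  1|0|10 = 6 ε-transitions
  (1|0|10)1001 = 6 ε-transitions

6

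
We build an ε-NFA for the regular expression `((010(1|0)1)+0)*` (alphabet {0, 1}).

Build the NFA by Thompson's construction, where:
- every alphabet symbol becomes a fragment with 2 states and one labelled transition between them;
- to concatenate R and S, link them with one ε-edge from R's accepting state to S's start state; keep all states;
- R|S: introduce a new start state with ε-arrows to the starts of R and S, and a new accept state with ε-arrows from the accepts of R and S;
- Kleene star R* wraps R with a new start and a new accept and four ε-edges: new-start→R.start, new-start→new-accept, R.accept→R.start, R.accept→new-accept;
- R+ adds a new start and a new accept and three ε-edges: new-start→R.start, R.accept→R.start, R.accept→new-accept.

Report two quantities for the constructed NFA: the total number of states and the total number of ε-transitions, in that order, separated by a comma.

20, 16

Per subexpression:
Each of the 7 symbol leaves contributes 2 states and 0 ε-transitions.
  1|0 = 6 states, 4 ε-transitions
  010(1|0)1 = 14 states, 8 ε-transitions
  (010(1|0)1)+ = 16 states, 11 ε-transitions
  (010(1|0)1)+0 = 18 states, 12 ε-transitions
  ((010(1|0)1)+0)* = 20 states, 16 ε-transitions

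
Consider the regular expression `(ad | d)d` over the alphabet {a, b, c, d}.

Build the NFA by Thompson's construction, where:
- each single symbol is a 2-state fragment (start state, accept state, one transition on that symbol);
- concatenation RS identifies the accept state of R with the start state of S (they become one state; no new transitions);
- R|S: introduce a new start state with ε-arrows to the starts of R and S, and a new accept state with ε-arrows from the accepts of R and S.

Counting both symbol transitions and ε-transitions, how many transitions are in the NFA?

Bottom-up over the parse tree:
Each of the 4 symbol leaves contributes 1 transition (1 symbol, 0 ε).
  ad — 2 transitions (2 symbol, 0 ε)
  ad | d — 7 transitions (3 symbol, 4 ε)
  (ad | d)d — 8 transitions (4 symbol, 4 ε)

8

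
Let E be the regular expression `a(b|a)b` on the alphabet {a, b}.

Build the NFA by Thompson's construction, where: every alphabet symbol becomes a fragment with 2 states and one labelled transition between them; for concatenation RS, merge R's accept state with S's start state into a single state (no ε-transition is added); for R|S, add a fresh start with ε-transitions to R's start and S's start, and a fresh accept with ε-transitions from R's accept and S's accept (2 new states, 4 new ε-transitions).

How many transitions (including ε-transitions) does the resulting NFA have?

8

Bottom-up over the parse tree:
Each of the 4 symbol leaves contributes 1 transition (1 symbol, 0 ε).
  b|a → 6 transitions (2 symbol, 4 ε)
  a(b|a)b → 8 transitions (4 symbol, 4 ε)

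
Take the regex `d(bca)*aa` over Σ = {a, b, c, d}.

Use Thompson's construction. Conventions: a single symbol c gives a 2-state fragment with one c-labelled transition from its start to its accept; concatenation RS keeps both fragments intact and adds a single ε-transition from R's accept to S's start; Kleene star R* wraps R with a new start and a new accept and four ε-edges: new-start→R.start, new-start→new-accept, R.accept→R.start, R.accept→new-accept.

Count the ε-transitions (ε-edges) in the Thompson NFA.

9

Bottom-up over the parse tree:
Each of the 6 symbol leaves contributes 0 ε-transitions.
  bca → 2 ε-transitions
  (bca)* → 6 ε-transitions
  d(bca)*aa → 9 ε-transitions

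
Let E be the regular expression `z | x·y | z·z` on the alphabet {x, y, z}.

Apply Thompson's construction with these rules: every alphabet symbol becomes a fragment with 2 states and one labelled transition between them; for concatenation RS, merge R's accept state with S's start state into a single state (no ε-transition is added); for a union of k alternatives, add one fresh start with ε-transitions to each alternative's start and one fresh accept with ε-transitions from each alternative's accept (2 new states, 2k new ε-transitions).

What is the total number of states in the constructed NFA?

Building bottom-up:
Each of the 5 symbol leaves contributes a 2-state fragment.
  x·y → 3 states
  z·z → 3 states
  z | x·y | z·z → 10 states

10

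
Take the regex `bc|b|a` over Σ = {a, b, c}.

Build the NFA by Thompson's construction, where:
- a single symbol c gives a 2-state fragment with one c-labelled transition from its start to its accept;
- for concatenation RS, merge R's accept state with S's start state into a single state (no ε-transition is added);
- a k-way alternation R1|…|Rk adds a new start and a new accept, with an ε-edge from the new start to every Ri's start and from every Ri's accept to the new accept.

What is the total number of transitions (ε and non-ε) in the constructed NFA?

10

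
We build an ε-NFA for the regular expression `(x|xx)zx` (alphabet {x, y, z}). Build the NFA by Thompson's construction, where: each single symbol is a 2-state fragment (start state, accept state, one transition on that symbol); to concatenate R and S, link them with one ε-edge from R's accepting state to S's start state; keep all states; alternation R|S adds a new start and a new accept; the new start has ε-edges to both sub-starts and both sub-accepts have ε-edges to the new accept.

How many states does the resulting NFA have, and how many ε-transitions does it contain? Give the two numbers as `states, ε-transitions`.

By structural recursion:
Each of the 5 symbol leaves contributes 2 states and 0 ε-transitions.
  xx → 4 states, 1 ε-transition
  x|xx → 8 states, 5 ε-transitions
  (x|xx)zx → 12 states, 7 ε-transitions

12, 7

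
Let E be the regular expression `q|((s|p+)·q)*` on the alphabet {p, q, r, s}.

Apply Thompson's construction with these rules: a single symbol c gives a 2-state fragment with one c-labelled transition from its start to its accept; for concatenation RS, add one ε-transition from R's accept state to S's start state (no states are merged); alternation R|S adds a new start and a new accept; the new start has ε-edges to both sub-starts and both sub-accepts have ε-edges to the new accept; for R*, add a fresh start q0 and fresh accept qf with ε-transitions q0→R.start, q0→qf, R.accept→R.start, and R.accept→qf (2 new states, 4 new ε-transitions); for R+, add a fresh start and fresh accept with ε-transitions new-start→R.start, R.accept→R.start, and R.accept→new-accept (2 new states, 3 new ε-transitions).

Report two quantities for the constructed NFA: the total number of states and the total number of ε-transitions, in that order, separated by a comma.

16, 16

By structural recursion:
Each of the 4 symbol leaves contributes 2 states and 0 ε-transitions.
  p+ = 4 states, 3 ε-transitions
  s|p+ = 8 states, 7 ε-transitions
  (s|p+)·q = 10 states, 8 ε-transitions
  ((s|p+)·q)* = 12 states, 12 ε-transitions
  q|((s|p+)·q)* = 16 states, 16 ε-transitions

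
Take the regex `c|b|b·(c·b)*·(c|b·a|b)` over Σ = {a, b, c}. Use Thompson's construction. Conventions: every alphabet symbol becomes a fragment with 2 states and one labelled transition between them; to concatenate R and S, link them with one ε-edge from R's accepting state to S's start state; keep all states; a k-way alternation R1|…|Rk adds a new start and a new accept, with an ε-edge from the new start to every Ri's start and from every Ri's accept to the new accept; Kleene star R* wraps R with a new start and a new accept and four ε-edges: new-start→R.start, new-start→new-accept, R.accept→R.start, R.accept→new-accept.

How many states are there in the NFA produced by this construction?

24

Bottom-up over the parse tree:
Each of the 9 symbol leaves contributes a 2-state fragment.
  c·b : 4 states
  (c·b)* : 6 states
  b·a : 4 states
  c|b·a|b : 10 states
  b·(c·b)*·(c|b·a|b) : 18 states
  c|b|b·(c·b)*·(c|b·a|b) : 24 states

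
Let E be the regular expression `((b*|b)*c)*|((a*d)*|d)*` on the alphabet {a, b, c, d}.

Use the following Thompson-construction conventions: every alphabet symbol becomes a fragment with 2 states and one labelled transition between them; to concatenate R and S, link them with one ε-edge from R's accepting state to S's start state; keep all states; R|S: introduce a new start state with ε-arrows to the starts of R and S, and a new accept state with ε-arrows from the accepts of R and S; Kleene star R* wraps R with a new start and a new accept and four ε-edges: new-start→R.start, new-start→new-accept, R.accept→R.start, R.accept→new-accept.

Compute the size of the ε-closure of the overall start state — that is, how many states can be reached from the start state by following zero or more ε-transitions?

24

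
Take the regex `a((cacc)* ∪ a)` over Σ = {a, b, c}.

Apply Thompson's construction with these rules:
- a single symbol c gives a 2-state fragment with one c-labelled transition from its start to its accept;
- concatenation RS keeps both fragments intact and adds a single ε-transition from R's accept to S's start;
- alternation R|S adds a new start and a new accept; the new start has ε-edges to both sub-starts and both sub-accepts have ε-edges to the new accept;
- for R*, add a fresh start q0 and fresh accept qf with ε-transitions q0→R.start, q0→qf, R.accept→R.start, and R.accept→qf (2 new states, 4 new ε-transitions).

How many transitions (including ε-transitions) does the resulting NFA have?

18

By structural recursion:
Each of the 6 symbol leaves contributes 1 transition (1 symbol, 0 ε).
  cacc — 7 transitions (4 symbol, 3 ε)
  (cacc)* — 11 transitions (4 symbol, 7 ε)
  (cacc)* ∪ a — 16 transitions (5 symbol, 11 ε)
  a((cacc)* ∪ a) — 18 transitions (6 symbol, 12 ε)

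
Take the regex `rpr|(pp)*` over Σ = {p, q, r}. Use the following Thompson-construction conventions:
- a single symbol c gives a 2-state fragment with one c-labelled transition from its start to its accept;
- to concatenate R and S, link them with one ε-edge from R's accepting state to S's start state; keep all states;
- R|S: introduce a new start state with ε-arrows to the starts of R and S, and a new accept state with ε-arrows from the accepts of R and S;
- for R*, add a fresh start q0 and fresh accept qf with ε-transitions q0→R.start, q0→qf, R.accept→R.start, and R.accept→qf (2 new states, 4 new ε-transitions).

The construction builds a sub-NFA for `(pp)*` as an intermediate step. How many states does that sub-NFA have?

Fragment for `(pp)*`:
Each of the 2 symbol leaves contributes a 2-state fragment.
  pp = 4 states
  (pp)* = 6 states

6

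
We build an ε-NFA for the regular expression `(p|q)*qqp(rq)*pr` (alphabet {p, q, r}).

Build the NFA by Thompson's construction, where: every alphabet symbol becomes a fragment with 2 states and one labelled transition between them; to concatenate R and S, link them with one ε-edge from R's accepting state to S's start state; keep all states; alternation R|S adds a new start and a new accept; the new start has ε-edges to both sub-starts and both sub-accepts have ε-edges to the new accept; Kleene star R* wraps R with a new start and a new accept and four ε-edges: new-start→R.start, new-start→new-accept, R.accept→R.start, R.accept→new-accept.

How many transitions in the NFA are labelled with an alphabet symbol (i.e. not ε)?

9

Recursing over subexpressions:
Each of the 9 symbol leaves contributes exactly 1 symbol transition.
  p|q → 2 symbol transitions
  (p|q)* → 2 symbol transitions
  rq → 2 symbol transitions
  (rq)* → 2 symbol transitions
  (p|q)*qqp(rq)*pr → 9 symbol transitions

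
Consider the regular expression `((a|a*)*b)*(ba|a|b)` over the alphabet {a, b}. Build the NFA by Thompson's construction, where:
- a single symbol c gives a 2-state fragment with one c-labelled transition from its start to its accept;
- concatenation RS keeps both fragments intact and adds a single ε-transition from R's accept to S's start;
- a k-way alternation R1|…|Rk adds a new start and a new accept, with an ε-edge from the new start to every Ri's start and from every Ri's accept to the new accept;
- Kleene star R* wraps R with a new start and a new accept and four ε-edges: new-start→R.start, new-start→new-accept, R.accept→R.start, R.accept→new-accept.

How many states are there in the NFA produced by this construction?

Per subexpression:
Each of the 7 symbol leaves contributes a 2-state fragment.
  a* — 4 states
  a|a* — 8 states
  (a|a*)* — 10 states
  (a|a*)*b — 12 states
  ((a|a*)*b)* — 14 states
  ba — 4 states
  ba|a|b — 10 states
  ((a|a*)*b)*(ba|a|b) — 24 states

24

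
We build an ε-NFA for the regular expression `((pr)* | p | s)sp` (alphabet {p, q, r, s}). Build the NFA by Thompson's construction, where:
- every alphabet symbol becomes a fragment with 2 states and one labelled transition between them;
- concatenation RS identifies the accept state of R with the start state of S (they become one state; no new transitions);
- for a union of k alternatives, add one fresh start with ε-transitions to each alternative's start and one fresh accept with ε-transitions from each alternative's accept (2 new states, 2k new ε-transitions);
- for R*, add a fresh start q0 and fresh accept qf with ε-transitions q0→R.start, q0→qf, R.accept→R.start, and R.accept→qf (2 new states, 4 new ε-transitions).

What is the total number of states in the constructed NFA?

13

Per subexpression:
Each of the 6 symbol leaves contributes a 2-state fragment.
  pr — 3 states
  (pr)* — 5 states
  (pr)* | p | s — 11 states
  ((pr)* | p | s)sp — 13 states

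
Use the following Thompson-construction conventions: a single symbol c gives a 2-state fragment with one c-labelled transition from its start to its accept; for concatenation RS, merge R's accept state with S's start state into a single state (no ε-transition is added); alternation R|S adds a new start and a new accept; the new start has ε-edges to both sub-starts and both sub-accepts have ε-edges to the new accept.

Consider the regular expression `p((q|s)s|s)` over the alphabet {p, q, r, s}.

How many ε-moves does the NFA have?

8

Bottom-up over the parse tree:
Each of the 5 symbol leaves contributes 0 ε-transitions.
  q|s : 4 ε-transitions
  (q|s)s : 4 ε-transitions
  (q|s)s|s : 8 ε-transitions
  p((q|s)s|s) : 8 ε-transitions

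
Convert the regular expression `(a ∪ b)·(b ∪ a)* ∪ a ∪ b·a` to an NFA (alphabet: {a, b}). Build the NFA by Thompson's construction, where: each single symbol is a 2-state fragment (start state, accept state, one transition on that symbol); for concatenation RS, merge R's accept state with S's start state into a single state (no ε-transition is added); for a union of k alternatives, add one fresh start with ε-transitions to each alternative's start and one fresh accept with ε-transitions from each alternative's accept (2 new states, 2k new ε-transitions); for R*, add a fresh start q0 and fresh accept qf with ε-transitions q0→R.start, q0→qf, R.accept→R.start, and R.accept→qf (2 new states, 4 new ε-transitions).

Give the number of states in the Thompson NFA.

20

Recursing over subexpressions:
Each of the 7 symbol leaves contributes a 2-state fragment.
  a ∪ b : 6 states
  b ∪ a : 6 states
  (b ∪ a)* : 8 states
  (a ∪ b)·(b ∪ a)* : 13 states
  b·a : 3 states
  (a ∪ b)·(b ∪ a)* ∪ a ∪ b·a : 20 states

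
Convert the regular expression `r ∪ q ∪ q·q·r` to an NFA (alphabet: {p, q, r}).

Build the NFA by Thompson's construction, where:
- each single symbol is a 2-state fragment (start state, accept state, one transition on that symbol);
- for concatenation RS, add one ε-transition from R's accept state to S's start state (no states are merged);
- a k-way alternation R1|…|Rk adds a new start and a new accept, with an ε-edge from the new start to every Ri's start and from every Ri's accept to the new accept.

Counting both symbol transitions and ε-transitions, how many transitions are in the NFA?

Recursing over subexpressions:
Each of the 5 symbol leaves contributes 1 transition (1 symbol, 0 ε).
  q·q·r = 5 transitions (3 symbol, 2 ε)
  r ∪ q ∪ q·q·r = 13 transitions (5 symbol, 8 ε)

13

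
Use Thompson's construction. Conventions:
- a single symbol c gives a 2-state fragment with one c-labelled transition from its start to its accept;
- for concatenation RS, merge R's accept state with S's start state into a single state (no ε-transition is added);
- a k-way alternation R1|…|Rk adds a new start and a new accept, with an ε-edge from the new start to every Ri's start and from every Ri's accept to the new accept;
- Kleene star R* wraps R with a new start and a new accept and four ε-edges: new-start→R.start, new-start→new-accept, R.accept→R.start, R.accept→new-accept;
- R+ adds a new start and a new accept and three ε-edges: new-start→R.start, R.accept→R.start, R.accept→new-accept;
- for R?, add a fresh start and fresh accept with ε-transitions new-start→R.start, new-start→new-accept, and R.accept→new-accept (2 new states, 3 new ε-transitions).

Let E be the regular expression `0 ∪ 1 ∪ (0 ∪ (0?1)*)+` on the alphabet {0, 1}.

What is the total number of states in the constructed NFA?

19

Per subexpression:
Each of the 5 symbol leaves contributes a 2-state fragment.
  0? : 4 states
  0?1 : 5 states
  (0?1)* : 7 states
  0 ∪ (0?1)* : 11 states
  (0 ∪ (0?1)*)+ : 13 states
  0 ∪ 1 ∪ (0 ∪ (0?1)*)+ : 19 states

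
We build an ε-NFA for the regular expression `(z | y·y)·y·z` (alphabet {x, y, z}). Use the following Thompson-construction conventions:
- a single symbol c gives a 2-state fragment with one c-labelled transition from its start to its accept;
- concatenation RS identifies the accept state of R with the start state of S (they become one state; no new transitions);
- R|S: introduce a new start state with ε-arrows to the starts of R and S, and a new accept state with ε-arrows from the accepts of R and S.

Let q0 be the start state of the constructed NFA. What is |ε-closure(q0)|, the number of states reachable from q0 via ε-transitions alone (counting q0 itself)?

3

Compute the ε-closure size of each fragment's start state recursively; a symbol fragment's start has no outgoing ε-edge, so its closure is just itself (size 1).
  y·y → C equals the left operand's closure size = 1 (its accept is not ε-reachable, so the closure stops there)
  z | y·y → new start ε-reaches every alternative's start; none of them accept ε, so the new accept is not reached: C = 1 + 1 + 1 = 3
  (z | y·y)·y·z → same as the first factor's closure: C = 3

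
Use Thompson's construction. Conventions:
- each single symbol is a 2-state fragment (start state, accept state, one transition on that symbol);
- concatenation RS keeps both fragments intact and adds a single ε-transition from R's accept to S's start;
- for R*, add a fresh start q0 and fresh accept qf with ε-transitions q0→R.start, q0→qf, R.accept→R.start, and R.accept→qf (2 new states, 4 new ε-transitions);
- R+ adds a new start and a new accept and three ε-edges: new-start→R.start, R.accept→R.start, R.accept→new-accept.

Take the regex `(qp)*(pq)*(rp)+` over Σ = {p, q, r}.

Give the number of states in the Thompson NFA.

18

By structural recursion:
Each of the 6 symbol leaves contributes a 2-state fragment.
  qp = 4 states
  (qp)* = 6 states
  pq = 4 states
  (pq)* = 6 states
  rp = 4 states
  (rp)+ = 6 states
  (qp)*(pq)*(rp)+ = 18 states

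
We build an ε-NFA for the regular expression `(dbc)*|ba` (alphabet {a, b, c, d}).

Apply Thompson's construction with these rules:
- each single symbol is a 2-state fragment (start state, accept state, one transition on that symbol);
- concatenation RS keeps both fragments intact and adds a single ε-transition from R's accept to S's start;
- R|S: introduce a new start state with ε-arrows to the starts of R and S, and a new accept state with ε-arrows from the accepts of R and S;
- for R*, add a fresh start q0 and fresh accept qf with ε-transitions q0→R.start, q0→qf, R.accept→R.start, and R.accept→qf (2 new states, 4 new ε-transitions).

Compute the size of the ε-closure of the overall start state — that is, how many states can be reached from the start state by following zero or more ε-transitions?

Compute the ε-closure size of each fragment's start state recursively; a symbol fragment's start has no outgoing ε-edge, so its closure is just itself (size 1).
  dbc : |closure| equals the left operand's closure size = 1 (its accept is not ε-reachable, so the closure stops there)
  (dbc)* : new start has ε-edges to the inner start and to the new accept, so |closure| = 2 + 1 = 3
  ba : |closure| equals the left operand's closure size = 1 (its accept is not ε-reachable, so the closure stops there)
  (dbc)*|ba : new start ε-reaches every alternative's start; at least one alternative accepts ε, so the union's new accept is reached too: |closure| = 1 + 3 + 1 + 1 = 6

6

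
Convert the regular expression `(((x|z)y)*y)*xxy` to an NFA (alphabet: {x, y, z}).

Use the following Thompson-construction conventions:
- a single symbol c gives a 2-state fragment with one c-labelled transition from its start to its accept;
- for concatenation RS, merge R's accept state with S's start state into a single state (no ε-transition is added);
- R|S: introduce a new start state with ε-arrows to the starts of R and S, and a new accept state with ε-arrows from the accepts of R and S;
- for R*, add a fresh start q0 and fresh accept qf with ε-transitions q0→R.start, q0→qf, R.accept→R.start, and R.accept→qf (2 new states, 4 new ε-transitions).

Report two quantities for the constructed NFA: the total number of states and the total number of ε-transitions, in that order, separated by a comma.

15, 12

By structural recursion:
Each of the 7 symbol leaves contributes 2 states and 0 ε-transitions.
  x|z — 6 states, 4 ε-transitions
  (x|z)y — 7 states, 4 ε-transitions
  ((x|z)y)* — 9 states, 8 ε-transitions
  ((x|z)y)*y — 10 states, 8 ε-transitions
  (((x|z)y)*y)* — 12 states, 12 ε-transitions
  (((x|z)y)*y)*xxy — 15 states, 12 ε-transitions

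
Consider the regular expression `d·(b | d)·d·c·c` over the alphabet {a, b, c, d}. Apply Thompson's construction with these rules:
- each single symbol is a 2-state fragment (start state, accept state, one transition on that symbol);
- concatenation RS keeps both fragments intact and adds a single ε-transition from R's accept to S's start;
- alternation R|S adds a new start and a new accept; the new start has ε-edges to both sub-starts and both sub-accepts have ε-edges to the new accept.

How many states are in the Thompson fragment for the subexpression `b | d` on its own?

6

Fragment for `b | d`:
Each of the 2 symbol leaves contributes a 2-state fragment.
  b | d : 6 states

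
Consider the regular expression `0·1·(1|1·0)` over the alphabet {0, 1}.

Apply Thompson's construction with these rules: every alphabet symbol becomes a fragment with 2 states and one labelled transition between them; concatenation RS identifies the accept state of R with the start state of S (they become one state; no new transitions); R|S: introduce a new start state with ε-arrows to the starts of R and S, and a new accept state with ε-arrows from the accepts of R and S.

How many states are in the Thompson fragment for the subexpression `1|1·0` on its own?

Fragment for `1|1·0`:
Each of the 3 symbol leaves contributes a 2-state fragment.
  1·0 : 3 states
  1|1·0 : 7 states

7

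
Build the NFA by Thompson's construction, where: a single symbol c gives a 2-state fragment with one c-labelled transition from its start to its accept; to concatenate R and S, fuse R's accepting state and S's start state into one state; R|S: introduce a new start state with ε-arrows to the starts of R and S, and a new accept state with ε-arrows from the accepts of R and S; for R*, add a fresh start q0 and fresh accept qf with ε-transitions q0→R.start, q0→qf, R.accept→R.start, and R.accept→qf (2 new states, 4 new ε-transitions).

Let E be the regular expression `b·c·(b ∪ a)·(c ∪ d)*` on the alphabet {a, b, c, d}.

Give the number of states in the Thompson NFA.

15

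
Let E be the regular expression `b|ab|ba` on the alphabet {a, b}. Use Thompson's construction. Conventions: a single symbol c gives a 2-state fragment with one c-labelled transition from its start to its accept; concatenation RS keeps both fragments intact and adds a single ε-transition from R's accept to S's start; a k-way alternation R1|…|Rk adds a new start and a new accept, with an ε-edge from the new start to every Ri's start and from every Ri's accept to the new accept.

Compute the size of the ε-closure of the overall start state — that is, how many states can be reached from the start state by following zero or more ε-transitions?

Let C(F) = |ε-closure(F.start)| within fragment F, and note whether F accepts ε. Symbol fragments have C = 1 and do not accept ε. Then:
  ab — same as the first factor's closure: C = 1
  ba — C equals the left operand's closure size = 1 (its accept is not ε-reachable, so the closure stops there)
  b|ab|ba — new start ε-reaches every alternative's start; none of them accept ε, so the new accept is not reached: C = 1 + 1 + 1 + 1 = 4

4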